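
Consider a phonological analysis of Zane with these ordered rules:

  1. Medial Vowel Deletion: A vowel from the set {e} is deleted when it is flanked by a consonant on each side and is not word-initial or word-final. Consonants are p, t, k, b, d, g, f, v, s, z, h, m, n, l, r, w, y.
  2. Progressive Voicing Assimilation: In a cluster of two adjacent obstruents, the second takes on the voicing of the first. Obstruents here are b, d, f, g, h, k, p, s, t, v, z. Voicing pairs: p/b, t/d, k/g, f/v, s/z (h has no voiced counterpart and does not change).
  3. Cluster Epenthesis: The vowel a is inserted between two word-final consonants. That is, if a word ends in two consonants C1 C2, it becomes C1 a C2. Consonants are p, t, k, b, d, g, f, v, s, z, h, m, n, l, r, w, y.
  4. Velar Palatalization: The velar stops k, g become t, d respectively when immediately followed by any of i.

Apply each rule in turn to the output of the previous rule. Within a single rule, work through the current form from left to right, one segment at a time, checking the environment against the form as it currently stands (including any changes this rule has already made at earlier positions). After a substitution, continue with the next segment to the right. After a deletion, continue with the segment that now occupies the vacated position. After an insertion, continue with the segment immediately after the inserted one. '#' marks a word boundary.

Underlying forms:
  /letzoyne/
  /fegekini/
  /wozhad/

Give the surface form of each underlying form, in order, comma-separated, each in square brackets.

[ltsoyne], [fktini], [wozhad]

/letzoyne/:
  1 Medial Vowel Deletion: [letzoyne] → [ltzoyne]
  2 Progressive Voicing Assimilation: [ltzoyne] → [ltsoyne]
  3 Cluster Epenthesis: no change — [ltsoyne]
  4 Velar Palatalization: no change — [ltsoyne]
/fegekini/:
  1 Medial Vowel Deletion: [fegekini] → [fgkini]
  2 Progressive Voicing Assimilation: [fgkini] → [fkkini]
  3 Cluster Epenthesis: no change — [fkkini]
  4 Velar Palatalization: [fkkini] → [fktini]
/wozhad/:
  1 Medial Vowel Deletion: no change — [wozhad]
  2 Progressive Voicing Assimilation: no change — [wozhad]
  3 Cluster Epenthesis: no change — [wozhad]
  4 Velar Palatalization: no change — [wozhad]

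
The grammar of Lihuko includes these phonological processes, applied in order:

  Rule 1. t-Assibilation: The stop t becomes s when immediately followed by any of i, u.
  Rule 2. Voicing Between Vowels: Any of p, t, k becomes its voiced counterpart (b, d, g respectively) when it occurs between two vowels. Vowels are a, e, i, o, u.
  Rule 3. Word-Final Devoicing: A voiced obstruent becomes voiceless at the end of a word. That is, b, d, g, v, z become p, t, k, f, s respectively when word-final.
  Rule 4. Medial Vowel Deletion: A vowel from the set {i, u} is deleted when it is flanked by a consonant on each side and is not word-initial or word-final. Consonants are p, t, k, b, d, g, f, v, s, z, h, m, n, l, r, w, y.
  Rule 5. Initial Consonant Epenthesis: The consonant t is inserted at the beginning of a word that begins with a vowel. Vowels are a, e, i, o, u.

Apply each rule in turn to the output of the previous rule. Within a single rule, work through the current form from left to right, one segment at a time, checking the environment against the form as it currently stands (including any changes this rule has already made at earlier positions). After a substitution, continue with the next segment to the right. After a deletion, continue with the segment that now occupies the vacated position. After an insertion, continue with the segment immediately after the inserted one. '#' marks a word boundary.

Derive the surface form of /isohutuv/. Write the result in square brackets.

[tisohsf]

Rule 1 t-Assibilation: [isohutuv] → [isohusuv]
Rule 2 Voicing Between Vowels: no change — [isohusuv]
Rule 3 Word-Final Devoicing: [isohusuv] → [isohusuf]
Rule 4 Medial Vowel Deletion: [isohusuf] → [isohsf]
Rule 5 Initial Consonant Epenthesis: [isohsf] → [tisohsf]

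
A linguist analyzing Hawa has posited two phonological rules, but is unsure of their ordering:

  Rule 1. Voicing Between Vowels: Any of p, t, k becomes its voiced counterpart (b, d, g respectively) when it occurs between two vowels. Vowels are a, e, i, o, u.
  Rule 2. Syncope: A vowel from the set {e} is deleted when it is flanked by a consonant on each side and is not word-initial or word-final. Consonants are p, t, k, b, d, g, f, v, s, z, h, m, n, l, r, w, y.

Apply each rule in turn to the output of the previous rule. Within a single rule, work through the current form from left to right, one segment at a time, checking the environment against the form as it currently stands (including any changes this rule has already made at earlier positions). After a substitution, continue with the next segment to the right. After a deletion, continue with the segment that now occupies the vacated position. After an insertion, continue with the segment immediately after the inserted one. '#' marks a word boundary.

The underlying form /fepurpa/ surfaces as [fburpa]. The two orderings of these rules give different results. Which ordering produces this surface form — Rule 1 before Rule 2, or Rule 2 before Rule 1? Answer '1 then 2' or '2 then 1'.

1 then 2

Order 1 then 2:
  1 Voicing Between Vowels: [fepurpa] → [feburpa]
  2 Syncope: [feburpa] → [fburpa]
  result: [fburpa]
Order 2 then 1:
  2 Syncope: [fepurpa] → [fpurpa]
  1 Voicing Between Vowels: no change — [fpurpa]
  result: [fpurpa]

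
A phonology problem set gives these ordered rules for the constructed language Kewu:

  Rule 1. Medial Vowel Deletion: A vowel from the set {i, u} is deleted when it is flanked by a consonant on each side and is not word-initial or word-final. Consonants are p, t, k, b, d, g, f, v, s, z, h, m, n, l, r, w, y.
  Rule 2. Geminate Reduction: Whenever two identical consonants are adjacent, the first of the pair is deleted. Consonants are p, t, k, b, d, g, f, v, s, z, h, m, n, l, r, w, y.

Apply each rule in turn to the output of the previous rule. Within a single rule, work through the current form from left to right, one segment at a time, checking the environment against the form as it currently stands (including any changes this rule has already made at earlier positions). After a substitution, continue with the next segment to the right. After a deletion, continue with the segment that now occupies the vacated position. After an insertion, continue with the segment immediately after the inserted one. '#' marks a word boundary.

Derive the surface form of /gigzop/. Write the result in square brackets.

[gzop]

Rule 1 Medial Vowel Deletion: [gigzop] → [ggzop]
Rule 2 Geminate Reduction: [ggzop] → [gzop]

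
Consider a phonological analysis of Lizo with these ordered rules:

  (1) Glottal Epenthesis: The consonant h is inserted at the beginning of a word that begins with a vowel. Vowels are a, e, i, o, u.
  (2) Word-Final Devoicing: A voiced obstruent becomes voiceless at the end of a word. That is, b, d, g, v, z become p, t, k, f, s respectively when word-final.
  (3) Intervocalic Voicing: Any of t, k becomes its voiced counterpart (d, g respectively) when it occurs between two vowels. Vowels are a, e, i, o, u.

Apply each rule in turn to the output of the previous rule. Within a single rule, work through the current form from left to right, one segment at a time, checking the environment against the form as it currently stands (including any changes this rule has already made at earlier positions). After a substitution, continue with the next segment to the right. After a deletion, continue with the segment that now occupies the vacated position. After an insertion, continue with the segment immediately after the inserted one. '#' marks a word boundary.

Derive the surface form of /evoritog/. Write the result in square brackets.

(1) Glottal Epenthesis: [evoritog] → [hevoritog]
(2) Word-Final Devoicing: [hevoritog] → [hevoritok]
(3) Intervocalic Voicing: [hevoritok] → [hevoridok]

[hevoridok]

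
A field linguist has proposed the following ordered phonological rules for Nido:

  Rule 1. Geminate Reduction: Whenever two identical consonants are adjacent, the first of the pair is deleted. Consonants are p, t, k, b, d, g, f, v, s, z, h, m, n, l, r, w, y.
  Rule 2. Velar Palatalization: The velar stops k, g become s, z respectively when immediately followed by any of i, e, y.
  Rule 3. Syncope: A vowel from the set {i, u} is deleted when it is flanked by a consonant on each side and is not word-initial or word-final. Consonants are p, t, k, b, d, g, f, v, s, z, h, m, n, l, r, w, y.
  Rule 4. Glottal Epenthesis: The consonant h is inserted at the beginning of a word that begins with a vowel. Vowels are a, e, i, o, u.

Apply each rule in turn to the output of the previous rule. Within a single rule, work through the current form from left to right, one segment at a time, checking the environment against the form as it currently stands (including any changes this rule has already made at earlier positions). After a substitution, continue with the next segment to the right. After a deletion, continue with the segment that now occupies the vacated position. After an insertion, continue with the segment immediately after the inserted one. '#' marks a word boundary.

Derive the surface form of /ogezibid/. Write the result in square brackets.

[hozezbd]

Rule 1 Geminate Reduction: no change — [ogezibid]
Rule 2 Velar Palatalization: [ogezibid] → [ozezibid]
Rule 3 Syncope: [ozezibid] → [ozezbd]
Rule 4 Glottal Epenthesis: [ozezbd] → [hozezbd]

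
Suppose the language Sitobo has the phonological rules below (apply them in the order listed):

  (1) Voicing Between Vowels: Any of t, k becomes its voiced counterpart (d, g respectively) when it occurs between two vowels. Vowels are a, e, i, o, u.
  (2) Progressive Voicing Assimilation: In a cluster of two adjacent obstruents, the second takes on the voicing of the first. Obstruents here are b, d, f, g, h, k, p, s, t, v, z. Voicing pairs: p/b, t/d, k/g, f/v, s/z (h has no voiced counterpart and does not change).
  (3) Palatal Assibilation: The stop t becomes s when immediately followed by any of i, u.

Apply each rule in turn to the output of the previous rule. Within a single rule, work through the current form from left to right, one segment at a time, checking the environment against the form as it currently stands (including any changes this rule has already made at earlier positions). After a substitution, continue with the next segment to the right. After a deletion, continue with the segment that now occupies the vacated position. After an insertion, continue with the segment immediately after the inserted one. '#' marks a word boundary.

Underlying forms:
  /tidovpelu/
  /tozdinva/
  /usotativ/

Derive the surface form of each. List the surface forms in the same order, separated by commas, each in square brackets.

[sidovbelu], [tozdinva], [usodadiv]

/tidovpelu/:
  (1) Voicing Between Vowels: no change — [tidovpelu]
  (2) Progressive Voicing Assimilation: [tidovpelu] → [tidovbelu]
  (3) Palatal Assibilation: [tidovbelu] → [sidovbelu]
/tozdinva/:
  (1) Voicing Between Vowels: no change — [tozdinva]
  (2) Progressive Voicing Assimilation: no change — [tozdinva]
  (3) Palatal Assibilation: no change — [tozdinva]
/usotativ/:
  (1) Voicing Between Vowels: [usotativ] → [usodadiv]
  (2) Progressive Voicing Assimilation: no change — [usodadiv]
  (3) Palatal Assibilation: no change — [usodadiv]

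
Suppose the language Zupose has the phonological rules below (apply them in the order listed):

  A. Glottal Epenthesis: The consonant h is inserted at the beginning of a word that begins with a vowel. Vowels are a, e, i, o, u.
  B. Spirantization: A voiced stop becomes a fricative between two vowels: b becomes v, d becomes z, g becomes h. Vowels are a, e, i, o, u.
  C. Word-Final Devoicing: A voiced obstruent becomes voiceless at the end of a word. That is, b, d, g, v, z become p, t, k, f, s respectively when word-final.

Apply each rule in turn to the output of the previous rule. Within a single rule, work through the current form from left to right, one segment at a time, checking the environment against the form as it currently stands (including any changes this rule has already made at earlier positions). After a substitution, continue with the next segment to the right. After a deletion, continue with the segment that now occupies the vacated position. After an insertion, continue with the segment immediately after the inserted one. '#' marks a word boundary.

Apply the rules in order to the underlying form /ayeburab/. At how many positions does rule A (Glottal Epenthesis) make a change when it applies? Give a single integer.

1

A Glottal Epenthesis: [ayeburab] → [hayeburab]
B Spirantization: [hayeburab] → [hayevurab]
C Word-Final Devoicing: [hayevurab] → [hayevurap]
Rule A changed 1 position(s).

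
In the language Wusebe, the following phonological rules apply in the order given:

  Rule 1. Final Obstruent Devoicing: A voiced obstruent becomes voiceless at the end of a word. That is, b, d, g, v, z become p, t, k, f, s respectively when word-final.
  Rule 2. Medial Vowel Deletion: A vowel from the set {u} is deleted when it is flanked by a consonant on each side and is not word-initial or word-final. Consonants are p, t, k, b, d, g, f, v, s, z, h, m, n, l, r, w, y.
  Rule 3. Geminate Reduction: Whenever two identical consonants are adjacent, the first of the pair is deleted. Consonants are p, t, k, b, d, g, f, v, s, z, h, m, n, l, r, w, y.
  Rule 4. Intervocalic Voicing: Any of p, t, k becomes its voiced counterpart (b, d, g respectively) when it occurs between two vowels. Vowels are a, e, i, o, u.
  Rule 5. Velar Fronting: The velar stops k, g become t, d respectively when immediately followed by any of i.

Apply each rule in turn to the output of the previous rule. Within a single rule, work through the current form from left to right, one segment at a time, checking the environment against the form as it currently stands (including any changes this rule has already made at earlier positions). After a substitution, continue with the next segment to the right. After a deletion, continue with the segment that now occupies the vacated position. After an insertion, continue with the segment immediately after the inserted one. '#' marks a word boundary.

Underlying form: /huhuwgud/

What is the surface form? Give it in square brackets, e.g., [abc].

Rule 1 Final Obstruent Devoicing: [huhuwgud] → [huhuwgut]
Rule 2 Medial Vowel Deletion: [huhuwgut] → [hhwgt]
Rule 3 Geminate Reduction: [hhwgt] → [hwgt]
Rule 4 Intervocalic Voicing: no change — [hwgt]
Rule 5 Velar Fronting: no change — [hwgt]

[hwgt]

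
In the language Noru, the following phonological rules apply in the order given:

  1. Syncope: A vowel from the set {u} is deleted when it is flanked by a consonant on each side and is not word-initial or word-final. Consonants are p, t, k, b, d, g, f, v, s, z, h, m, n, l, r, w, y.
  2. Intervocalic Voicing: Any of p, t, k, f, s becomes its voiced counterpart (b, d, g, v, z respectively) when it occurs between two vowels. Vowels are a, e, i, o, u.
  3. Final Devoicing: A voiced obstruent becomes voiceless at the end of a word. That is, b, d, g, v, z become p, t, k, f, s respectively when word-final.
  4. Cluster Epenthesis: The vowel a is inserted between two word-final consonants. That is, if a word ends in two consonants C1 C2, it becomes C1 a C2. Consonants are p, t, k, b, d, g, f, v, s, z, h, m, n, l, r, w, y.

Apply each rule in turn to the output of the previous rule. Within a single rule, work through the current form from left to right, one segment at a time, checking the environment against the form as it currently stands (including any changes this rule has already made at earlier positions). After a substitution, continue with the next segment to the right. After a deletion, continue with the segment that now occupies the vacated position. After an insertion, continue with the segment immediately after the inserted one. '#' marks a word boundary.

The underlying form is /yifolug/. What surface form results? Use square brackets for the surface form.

1 Syncope: [yifolug] → [yifolg]
2 Intervocalic Voicing: [yifolg] → [yivolg]
3 Final Devoicing: [yivolg] → [yivolk]
4 Cluster Epenthesis: [yivolk] → [yivolak]

[yivolak]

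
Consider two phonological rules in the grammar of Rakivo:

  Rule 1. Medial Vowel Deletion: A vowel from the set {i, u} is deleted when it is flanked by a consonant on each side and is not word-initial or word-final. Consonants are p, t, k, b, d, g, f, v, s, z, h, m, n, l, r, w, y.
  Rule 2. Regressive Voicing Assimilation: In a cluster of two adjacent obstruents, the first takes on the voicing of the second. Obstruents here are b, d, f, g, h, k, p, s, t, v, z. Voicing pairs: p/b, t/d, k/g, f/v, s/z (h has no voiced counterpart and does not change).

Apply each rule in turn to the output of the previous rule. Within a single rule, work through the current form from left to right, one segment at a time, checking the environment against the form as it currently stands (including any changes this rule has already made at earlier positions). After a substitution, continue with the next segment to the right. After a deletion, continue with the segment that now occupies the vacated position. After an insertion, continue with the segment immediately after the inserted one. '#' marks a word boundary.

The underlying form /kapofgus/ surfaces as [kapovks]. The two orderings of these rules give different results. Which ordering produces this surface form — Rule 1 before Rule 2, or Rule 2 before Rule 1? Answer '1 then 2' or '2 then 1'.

1 then 2

Order 1 then 2:
  1 Medial Vowel Deletion: [kapofgus] → [kapofgs]
  2 Regressive Voicing Assimilation: [kapofgs] → [kapovks]
  result: [kapovks]
Order 2 then 1:
  2 Regressive Voicing Assimilation: [kapofgus] → [kapovgus]
  1 Medial Vowel Deletion: [kapovgus] → [kapovgs]
  result: [kapovgs]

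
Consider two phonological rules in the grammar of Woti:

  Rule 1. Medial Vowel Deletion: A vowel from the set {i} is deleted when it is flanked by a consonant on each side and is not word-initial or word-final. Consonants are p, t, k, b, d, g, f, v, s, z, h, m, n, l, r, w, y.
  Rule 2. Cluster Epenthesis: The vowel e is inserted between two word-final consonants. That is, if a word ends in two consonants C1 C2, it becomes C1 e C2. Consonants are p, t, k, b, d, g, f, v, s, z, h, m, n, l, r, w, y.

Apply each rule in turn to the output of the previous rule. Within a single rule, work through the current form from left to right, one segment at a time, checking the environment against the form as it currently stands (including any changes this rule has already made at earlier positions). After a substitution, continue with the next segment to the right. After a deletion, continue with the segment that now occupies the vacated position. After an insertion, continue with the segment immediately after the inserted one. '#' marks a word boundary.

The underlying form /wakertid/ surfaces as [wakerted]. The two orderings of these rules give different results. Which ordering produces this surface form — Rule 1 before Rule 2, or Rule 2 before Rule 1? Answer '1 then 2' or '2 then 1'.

Order 1 then 2:
  1 Medial Vowel Deletion: [wakertid] → [wakertd]
  2 Cluster Epenthesis: [wakertd] → [wakerted]
  result: [wakerted]
Order 2 then 1:
  2 Cluster Epenthesis: no change — [wakertid]
  1 Medial Vowel Deletion: [wakertid] → [wakertd]
  result: [wakertd]

1 then 2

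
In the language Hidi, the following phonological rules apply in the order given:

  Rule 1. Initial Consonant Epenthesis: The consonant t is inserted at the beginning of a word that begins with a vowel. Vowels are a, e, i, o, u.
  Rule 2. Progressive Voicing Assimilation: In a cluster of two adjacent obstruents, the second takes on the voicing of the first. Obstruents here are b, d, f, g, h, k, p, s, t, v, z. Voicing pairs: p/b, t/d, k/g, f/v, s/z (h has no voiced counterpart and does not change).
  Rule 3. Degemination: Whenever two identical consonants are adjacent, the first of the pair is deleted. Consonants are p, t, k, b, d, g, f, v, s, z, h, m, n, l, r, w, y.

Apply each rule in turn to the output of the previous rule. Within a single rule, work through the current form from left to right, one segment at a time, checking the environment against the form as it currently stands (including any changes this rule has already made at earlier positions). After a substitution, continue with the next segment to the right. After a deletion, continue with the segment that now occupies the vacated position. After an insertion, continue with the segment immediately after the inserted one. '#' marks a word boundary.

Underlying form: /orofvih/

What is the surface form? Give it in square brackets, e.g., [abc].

Rule 1 Initial Consonant Epenthesis: [orofvih] → [torofvih]
Rule 2 Progressive Voicing Assimilation: [torofvih] → [toroffih]
Rule 3 Degemination: [toroffih] → [torofih]

[torofih]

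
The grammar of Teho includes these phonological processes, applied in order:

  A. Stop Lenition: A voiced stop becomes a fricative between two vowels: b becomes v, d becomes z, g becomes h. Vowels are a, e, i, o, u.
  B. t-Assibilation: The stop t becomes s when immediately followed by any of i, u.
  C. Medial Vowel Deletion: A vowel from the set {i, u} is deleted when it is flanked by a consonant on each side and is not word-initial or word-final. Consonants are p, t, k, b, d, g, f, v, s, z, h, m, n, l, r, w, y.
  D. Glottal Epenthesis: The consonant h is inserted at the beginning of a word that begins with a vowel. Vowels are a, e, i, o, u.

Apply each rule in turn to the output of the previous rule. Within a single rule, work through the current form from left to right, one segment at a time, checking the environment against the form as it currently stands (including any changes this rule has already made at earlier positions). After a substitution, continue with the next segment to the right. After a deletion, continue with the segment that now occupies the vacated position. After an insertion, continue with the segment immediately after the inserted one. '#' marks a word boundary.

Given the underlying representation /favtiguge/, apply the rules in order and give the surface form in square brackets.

A Stop Lenition: [favtiguge] → [favtihuhe]
B t-Assibilation: [favtihuhe] → [favsihuhe]
C Medial Vowel Deletion: [favsihuhe] → [favshhe]
D Glottal Epenthesis: no change — [favshhe]

[favshhe]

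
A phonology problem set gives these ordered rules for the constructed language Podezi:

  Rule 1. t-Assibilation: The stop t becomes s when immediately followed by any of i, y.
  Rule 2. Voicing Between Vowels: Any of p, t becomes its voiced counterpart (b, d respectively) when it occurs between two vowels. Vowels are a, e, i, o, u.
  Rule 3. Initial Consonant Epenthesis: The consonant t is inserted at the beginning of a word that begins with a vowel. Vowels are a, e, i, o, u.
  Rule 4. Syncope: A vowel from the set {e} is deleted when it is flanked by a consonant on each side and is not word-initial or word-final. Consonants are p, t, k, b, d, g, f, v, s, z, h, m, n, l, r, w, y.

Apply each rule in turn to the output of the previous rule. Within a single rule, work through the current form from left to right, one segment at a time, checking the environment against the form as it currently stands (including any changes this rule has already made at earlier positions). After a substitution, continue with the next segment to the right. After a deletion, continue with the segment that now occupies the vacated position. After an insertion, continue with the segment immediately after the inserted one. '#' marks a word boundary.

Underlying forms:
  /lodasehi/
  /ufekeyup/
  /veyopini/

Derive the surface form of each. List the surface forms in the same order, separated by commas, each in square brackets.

[lodashi], [tufkyup], [vyobini]

/lodasehi/:
  Rule 1 t-Assibilation: no change — [lodasehi]
  Rule 2 Voicing Between Vowels: no change — [lodasehi]
  Rule 3 Initial Consonant Epenthesis: no change — [lodasehi]
  Rule 4 Syncope: [lodasehi] → [lodashi]
/ufekeyup/:
  Rule 1 t-Assibilation: no change — [ufekeyup]
  Rule 2 Voicing Between Vowels: no change — [ufekeyup]
  Rule 3 Initial Consonant Epenthesis: [ufekeyup] → [tufekeyup]
  Rule 4 Syncope: [tufekeyup] → [tufkyup]
/veyopini/:
  Rule 1 t-Assibilation: no change — [veyopini]
  Rule 2 Voicing Between Vowels: [veyopini] → [veyobini]
  Rule 3 Initial Consonant Epenthesis: no change — [veyobini]
  Rule 4 Syncope: [veyobini] → [vyobini]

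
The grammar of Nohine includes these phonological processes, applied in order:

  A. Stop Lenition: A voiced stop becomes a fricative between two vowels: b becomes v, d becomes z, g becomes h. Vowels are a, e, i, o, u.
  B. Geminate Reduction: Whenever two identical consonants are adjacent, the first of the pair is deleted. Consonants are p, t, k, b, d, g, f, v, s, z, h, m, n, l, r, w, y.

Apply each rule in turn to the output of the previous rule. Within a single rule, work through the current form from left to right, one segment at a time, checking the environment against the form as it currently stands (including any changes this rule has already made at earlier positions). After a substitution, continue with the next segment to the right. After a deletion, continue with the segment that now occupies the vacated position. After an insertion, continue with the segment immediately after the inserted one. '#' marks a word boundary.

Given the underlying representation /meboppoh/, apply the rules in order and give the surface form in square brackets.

[mevopoh]

A Stop Lenition: [meboppoh] → [mevoppoh]
B Geminate Reduction: [mevoppoh] → [mevopoh]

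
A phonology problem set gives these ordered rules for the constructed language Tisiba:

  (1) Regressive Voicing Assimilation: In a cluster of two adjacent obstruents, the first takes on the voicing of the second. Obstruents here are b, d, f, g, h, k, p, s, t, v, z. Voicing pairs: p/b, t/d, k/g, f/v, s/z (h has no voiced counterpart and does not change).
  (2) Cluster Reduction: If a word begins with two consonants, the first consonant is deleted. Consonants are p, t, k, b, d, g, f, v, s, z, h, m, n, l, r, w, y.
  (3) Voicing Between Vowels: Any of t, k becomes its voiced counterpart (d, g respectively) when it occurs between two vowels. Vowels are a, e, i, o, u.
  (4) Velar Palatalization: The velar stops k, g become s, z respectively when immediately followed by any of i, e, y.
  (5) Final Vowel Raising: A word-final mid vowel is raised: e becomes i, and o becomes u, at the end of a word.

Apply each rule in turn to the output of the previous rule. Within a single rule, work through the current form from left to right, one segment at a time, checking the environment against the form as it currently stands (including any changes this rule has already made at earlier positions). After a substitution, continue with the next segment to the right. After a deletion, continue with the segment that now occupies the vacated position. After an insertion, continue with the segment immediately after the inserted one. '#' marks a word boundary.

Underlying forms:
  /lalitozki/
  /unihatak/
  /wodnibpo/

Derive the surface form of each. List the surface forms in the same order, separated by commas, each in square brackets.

[lalidossi], [unihadak], [wodnippu]

/lalitozki/:
  (1) Regressive Voicing Assimilation: [lalitozki] → [lalitoski]
  (2) Cluster Reduction: no change — [lalitoski]
  (3) Voicing Between Vowels: [lalitoski] → [lalidoski]
  (4) Velar Palatalization: [lalidoski] → [lalidossi]
  (5) Final Vowel Raising: no change — [lalidossi]
/unihatak/:
  (1) Regressive Voicing Assimilation: no change — [unihatak]
  (2) Cluster Reduction: no change — [unihatak]
  (3) Voicing Between Vowels: [unihatak] → [unihadak]
  (4) Velar Palatalization: no change — [unihadak]
  (5) Final Vowel Raising: no change — [unihadak]
/wodnibpo/:
  (1) Regressive Voicing Assimilation: [wodnibpo] → [wodnippo]
  (2) Cluster Reduction: no change — [wodnippo]
  (3) Voicing Between Vowels: no change — [wodnippo]
  (4) Velar Palatalization: no change — [wodnippo]
  (5) Final Vowel Raising: [wodnippo] → [wodnippu]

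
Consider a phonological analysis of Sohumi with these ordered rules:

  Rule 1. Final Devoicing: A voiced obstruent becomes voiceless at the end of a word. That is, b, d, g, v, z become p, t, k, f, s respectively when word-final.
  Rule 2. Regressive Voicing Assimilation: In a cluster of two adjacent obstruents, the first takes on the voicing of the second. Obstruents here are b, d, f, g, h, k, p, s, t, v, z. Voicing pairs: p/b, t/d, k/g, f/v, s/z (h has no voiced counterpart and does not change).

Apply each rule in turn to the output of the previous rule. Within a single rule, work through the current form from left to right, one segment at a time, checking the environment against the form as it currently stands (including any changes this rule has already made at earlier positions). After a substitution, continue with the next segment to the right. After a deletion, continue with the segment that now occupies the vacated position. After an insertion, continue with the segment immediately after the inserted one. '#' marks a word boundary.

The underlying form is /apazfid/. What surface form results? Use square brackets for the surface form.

[apasfit]

Rule 1 Final Devoicing: [apazfid] → [apazfit]
Rule 2 Regressive Voicing Assimilation: [apazfit] → [apasfit]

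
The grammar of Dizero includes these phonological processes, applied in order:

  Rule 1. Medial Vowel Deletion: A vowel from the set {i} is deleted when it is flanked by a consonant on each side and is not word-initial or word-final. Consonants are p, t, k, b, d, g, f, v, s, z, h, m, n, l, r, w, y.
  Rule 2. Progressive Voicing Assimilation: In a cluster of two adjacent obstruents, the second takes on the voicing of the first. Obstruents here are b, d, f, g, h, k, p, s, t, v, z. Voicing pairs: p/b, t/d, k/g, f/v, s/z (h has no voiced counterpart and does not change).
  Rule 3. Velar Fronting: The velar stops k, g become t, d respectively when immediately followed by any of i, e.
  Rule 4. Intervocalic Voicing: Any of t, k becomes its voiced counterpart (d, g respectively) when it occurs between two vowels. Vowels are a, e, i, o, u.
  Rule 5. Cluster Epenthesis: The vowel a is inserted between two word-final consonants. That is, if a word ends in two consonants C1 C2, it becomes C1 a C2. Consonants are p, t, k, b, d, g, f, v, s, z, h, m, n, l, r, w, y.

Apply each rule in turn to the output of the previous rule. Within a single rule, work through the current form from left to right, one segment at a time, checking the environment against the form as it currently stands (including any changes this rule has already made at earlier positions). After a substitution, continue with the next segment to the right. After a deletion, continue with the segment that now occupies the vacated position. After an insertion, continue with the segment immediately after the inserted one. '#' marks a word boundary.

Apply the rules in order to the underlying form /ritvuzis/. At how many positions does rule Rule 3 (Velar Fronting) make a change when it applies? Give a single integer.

Rule 1 Medial Vowel Deletion: [ritvuzis] → [rtvuzs]
Rule 2 Progressive Voicing Assimilation: [rtvuzs] → [rtfuzz]
Rule 3 Velar Fronting: no change — [rtfuzz]
Rule 4 Intervocalic Voicing: no change — [rtfuzz]
Rule 5 Cluster Epenthesis: [rtfuzz] → [rtfuzaz]
Rule Rule 3 changed 0 position(s).

0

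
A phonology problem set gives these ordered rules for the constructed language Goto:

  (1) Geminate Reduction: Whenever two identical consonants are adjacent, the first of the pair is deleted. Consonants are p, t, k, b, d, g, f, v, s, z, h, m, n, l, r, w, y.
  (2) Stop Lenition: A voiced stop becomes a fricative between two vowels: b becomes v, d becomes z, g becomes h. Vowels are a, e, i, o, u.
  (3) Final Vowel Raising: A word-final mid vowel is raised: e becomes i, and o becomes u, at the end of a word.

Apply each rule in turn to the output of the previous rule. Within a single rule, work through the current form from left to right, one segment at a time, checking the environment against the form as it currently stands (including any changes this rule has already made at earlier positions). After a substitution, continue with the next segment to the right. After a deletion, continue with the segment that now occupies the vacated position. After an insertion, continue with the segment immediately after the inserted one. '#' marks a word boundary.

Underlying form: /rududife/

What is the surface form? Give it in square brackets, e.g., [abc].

[ruzuzifi]

(1) Geminate Reduction: no change — [rududife]
(2) Stop Lenition: [rududife] → [ruzuzife]
(3) Final Vowel Raising: [ruzuzife] → [ruzuzifi]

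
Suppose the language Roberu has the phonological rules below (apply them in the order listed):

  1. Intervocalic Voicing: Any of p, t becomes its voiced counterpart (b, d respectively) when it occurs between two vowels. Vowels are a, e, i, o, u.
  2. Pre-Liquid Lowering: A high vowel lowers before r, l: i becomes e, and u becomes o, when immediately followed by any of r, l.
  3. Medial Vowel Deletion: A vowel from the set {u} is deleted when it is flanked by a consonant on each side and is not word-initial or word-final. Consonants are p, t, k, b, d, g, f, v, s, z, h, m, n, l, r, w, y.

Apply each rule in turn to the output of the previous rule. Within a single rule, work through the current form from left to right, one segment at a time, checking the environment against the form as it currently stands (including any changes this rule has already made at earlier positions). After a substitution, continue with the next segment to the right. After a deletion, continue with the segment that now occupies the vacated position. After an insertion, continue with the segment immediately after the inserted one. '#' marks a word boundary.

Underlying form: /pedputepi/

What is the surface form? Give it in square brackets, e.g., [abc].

1 Intervocalic Voicing: [pedputepi] → [pedpudebi]
2 Pre-Liquid Lowering: no change — [pedpudebi]
3 Medial Vowel Deletion: [pedpudebi] → [pedpdebi]

[pedpdebi]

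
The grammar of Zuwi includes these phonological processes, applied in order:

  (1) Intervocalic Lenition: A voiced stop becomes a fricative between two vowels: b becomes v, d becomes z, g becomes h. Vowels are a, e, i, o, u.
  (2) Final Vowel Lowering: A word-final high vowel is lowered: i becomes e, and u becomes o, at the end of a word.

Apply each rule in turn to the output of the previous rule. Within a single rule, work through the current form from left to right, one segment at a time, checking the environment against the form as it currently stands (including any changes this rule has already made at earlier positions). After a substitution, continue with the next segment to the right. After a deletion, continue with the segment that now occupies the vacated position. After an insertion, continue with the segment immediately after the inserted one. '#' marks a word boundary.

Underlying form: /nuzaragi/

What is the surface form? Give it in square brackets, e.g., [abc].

[nuzarahe]

(1) Intervocalic Lenition: [nuzaragi] → [nuzarahi]
(2) Final Vowel Lowering: [nuzarahi] → [nuzarahe]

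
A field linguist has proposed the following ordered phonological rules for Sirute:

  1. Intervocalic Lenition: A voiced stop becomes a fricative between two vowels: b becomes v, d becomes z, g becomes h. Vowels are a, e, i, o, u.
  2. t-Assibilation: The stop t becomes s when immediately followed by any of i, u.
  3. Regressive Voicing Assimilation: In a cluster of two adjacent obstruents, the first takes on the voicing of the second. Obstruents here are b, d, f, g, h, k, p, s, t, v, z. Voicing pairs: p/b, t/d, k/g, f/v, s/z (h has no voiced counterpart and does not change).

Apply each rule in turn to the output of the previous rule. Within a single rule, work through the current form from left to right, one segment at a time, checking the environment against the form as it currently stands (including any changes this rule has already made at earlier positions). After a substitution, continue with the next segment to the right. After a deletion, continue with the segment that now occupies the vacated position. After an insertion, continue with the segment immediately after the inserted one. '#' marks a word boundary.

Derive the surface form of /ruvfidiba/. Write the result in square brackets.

[ruffiziva]

1 Intervocalic Lenition: [ruvfidiba] → [ruvfiziva]
2 t-Assibilation: no change — [ruvfiziva]
3 Regressive Voicing Assimilation: [ruvfiziva] → [ruffiziva]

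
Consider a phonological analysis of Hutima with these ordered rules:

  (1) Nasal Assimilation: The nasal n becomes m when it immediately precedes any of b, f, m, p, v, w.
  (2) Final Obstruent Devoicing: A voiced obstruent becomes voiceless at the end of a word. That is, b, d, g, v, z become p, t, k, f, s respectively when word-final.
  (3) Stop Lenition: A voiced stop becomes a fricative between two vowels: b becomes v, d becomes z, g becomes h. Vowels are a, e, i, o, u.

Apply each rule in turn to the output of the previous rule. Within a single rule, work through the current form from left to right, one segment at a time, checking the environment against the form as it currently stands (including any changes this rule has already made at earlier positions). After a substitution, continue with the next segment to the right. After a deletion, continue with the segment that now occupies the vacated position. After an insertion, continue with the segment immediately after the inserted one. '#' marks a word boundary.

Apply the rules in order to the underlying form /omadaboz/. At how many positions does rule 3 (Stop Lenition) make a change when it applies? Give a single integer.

2

(1) Nasal Assimilation: no change — [omadaboz]
(2) Final Obstruent Devoicing: [omadaboz] → [omadabos]
(3) Stop Lenition: [omadabos] → [omazavos]
Rule 3 changed 2 position(s).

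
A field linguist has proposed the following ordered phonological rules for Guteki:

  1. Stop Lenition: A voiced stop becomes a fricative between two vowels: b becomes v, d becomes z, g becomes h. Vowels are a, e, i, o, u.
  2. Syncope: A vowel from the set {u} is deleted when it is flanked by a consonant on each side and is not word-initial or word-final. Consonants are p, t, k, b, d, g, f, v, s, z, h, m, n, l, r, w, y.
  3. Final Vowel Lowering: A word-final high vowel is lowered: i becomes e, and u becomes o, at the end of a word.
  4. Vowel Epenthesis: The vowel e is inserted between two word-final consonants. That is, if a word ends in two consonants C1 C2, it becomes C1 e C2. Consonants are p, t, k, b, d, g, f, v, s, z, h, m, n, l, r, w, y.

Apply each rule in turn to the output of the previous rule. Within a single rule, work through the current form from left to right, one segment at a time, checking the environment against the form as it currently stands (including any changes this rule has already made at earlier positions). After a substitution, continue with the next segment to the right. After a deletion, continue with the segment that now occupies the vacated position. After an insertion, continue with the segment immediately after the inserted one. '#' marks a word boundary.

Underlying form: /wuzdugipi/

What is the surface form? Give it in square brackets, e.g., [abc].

1 Stop Lenition: [wuzdugipi] → [wuzduhipi]
2 Syncope: [wuzduhipi] → [wzdhipi]
3 Final Vowel Lowering: [wzdhipi] → [wzdhipe]
4 Vowel Epenthesis: no change — [wzdhipe]

[wzdhipe]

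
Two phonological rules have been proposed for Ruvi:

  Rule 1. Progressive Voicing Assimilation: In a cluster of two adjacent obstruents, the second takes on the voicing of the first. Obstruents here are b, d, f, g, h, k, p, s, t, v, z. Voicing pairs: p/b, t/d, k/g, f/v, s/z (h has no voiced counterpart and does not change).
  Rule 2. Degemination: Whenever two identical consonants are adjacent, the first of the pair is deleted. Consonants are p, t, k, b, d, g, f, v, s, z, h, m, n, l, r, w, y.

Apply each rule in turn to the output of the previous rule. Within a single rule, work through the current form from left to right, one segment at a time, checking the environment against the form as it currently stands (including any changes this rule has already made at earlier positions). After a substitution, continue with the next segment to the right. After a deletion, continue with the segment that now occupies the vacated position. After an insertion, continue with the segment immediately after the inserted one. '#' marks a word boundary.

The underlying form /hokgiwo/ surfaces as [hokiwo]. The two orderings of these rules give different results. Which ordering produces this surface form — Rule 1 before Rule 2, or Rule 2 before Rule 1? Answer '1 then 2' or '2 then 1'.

Order 1 then 2:
  1 Progressive Voicing Assimilation: [hokgiwo] → [hokkiwo]
  2 Degemination: [hokkiwo] → [hokiwo]
  result: [hokiwo]
Order 2 then 1:
  2 Degemination: no change — [hokgiwo]
  1 Progressive Voicing Assimilation: [hokgiwo] → [hokkiwo]
  result: [hokkiwo]

1 then 2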